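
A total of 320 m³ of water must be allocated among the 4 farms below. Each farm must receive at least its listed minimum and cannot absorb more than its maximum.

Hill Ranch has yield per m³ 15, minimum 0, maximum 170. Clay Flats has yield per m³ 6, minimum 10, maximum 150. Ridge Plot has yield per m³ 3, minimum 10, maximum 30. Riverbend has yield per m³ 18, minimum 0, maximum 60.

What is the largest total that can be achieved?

4140

Meeting every minimum uses 0+10+10+0 = 20 m³, leaving 300.
Rank by yield per m³: Riverbend 18 > Hill Ranch 15 > Clay Flats 6 > Ridge Plot 3.
Riverbend: +60 to 60 (cap) — 240 left.
Hill Ranch: +170 to 170 (cap) — 70 left.
Clay Flats: +70 (room for 140) → 80. Pool exhausted.
Total = 15×170 + 6×80 + 3×10 + 18×60 = 4140.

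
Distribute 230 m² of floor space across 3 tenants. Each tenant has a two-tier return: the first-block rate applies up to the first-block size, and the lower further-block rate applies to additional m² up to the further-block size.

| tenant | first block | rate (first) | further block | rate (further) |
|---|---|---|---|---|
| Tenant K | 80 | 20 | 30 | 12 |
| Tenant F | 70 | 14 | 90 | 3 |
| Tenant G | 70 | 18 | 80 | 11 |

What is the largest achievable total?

Order all 6 blocks by rate: Tenant K/first 20 > Tenant G/first 18 > Tenant F/first 14 > Tenant K/second 12 > Tenant G/second 11 > Tenant F/second 3.
Tenant K first at 20: fill all 80 — 150 left.
Tenant G/first (18): +70 — 80 left.
Tenant F/first (14): +70 — 10 left.
10 remain; put them into Tenant K second at 12.
Total = 20×80 + 18×70 + 14×70 + 12×10 = 3960.

3960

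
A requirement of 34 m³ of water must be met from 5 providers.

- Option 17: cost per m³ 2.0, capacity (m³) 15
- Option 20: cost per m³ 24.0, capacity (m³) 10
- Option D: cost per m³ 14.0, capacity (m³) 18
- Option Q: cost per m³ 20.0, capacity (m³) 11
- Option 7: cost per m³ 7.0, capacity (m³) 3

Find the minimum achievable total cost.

275

Use providers in increasing cost order.
Option 17 (2.0): use full 15 — 19 m³ to go.
Take 3 from Option 7 at 7.0 — need 16 more.
Option D at 14.0: take 16 of its 18 — requirement met.
Option Q, Option 20: unused.
Cost = 15×2.0 + 3×7.0 + 16×14.0 = 275.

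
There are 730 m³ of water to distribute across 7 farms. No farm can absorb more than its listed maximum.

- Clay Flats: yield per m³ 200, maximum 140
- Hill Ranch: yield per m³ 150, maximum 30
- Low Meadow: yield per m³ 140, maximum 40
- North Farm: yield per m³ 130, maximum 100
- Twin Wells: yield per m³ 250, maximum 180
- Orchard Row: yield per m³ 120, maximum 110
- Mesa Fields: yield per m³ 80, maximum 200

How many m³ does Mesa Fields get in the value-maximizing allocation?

Highest yield per m³ first: Twin Wells 250 > Clay Flats 200 > Hill Ranch 150 > Low Meadow 140 > North Farm 130 > Orchard Row 120 > Mesa Fields 80.
Give Twin Wells 180 to hit its cap of 180 ; 550 left.
Give Clay Flats 140 to hit its cap of 140 ; 410 left.
Hill Ranch: +30 to 30 (cap) ; 380 left.
Give Low Meadow 40 to hit its cap of 40 ; 340 left.
North Farm: +100 to 100 (cap) ; 240 left.
Give Orchard Row 110 to hit its cap of 110 ; 130 left.
Mesa Fields has room for 200 but only 130 remain, so it gets 130.

130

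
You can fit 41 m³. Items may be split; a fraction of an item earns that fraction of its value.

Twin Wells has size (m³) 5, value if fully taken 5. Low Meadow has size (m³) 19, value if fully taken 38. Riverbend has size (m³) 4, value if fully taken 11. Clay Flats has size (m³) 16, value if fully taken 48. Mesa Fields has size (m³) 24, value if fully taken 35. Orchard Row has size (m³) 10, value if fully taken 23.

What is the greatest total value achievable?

Rank by value-to-size ratio: Clay Flats 48/16≈3, Riverbend 11/4≈2.75, Orchard Row 23/10≈2.3, Low Meadow 38/19≈2, Mesa Fields 35/24≈1.46, Twin Wells 5/5≈1.
Clay Flats: take in full, 16 m³ for value 48 ; 25 left.
Riverbend: take in full, 4 m³ for value 11 ; 21 left.
All 10 m³ of Orchard Row fit (value 23) ; 11 remain.
Fill the last 11 m³ with part of Low Meadow: 11/19 of it earns 22.
Total value = 104.

104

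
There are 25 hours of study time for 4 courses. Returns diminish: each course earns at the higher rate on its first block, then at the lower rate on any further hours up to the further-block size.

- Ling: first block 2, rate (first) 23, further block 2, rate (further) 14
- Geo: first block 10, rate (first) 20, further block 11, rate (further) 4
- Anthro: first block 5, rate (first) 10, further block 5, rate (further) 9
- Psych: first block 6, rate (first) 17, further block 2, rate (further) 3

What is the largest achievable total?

Rank every tier by rate: Ling/tier1 23 > Geo/tier1 20 > Psych/tier1 17 > Ling/tier2 14 > Anthro/tier1 10 > Anthro/tier2 9 > Geo/tier2 4 > Psych/tier2 3.
Ling/tier1 (23): +2 → 23 left.
Geo/tier1 (20): +10 → 13 left.
Psych tier1 at 17: fill all 6 → 7 left.
Ling/tier2 (14): +2 → 5 left.
Anthro/tier1 (10): +5 → 0 left.
Total = 23×2 + 20×10 + 17×6 + 14×2 + 10×5 = 426.

426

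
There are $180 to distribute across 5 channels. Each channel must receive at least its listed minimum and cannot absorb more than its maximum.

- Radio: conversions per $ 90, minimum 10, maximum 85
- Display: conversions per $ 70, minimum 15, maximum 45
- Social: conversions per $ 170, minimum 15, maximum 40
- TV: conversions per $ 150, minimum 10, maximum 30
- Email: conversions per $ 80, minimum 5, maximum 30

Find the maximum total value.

20800

Meeting every minimum uses 10+15+15+10+5 = 55 $, leaving 125.
Highest conversions per $ first: Social 170 > TV 150 > Radio 90 > Email 80 > Display 70.
Social takes 25 more to reach its cap of 40 — 100 left.
TV: +20 to 30 (cap) — 80 left.
Radio: +75 to 85 (cap) — 5 left.
Email: +5 (room for 25) → 10. Pool exhausted.
Total = 90×85 + 70×15 + 170×40 + 150×30 + 80×10 = 20800.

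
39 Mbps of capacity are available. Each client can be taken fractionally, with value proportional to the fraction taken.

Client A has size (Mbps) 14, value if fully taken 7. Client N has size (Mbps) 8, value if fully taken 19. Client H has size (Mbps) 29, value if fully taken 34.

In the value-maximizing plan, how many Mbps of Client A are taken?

2

Rank by value-to-size ratio: Client N 19/8≈2.38, Client H 34/29≈1.17, Client A 7/14≈0.5.
Client N: take in full, 8 Mbps for value 19 → 31 left.
All 29 Mbps of Client H fit (value 34) → 2 remain.
Fill the last 2 Mbps with part of Client A: 2/14 of it earns 1.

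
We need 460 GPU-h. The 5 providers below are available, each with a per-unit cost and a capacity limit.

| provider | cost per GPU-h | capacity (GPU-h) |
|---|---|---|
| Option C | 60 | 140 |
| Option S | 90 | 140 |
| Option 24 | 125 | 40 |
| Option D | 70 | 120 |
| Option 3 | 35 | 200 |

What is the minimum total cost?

23800

Cheapest first:
Option 3 (35): use full 200 — 260 GPU-h to go.
Option C at 60: take all 140 GPU-h — 120 still needed.
Take 120 from Option D at 70 — need 0 more.
Option S, Option 24: unused.
Cost = 200×35 + 140×60 + 120×70 = 23800.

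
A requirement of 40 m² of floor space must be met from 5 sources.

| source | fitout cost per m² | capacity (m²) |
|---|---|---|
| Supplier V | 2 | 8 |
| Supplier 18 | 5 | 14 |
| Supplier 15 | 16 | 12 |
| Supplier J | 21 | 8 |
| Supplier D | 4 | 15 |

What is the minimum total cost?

Cheapest first:
Supplier V (2): use full 8 ; 32 m² to go.
Supplier D (4): use full 15 ; 17 m² to go.
Supplier 18 at 5: take all 14 m² ; 3 still needed.
Supplier 15 (16): take the remaining 3 ; done.
Supplier J: unused.
Cost = 8×2 + 15×4 + 14×5 + 3×16 = 194.

194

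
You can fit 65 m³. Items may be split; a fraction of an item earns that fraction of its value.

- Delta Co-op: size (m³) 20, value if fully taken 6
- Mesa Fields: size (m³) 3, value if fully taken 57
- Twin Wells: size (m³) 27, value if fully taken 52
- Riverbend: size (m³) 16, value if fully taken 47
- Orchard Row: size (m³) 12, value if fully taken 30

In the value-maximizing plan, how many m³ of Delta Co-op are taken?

Rank by value-to-size ratio: Mesa Fields 57/3≈19, Riverbend 47/16≈2.94, Orchard Row 30/12≈2.5, Twin Wells 52/27≈1.93, Delta Co-op 6/20≈0.3.
Mesa Fields: take in full, 3 m³ for value 57 → 62 left.
Riverbend: take in full, 16 m³ for value 47 → 46 left.
Take all of Orchard Row (12 m³, value 30) → 34 m³ left.
Take all of Twin Wells (27 m³, value 52) → 7 m³ left.
7 m³ left: a 7/20 share of Delta Co-op gives 6×7/20 = 2.1.

7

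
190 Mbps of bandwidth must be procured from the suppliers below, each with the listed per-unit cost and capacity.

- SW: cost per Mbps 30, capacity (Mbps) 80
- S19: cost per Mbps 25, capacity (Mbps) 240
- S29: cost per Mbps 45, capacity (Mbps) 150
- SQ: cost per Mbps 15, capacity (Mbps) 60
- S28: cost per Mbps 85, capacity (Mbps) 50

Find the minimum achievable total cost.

4150

Fill from the cheapest supplier first.
Take 60 from SQ at 15 — need 130 more.
S19 (25): take the remaining 130 — done.
SW, S29, S28: unused.
Cost = 60×15 + 130×25 = 4150.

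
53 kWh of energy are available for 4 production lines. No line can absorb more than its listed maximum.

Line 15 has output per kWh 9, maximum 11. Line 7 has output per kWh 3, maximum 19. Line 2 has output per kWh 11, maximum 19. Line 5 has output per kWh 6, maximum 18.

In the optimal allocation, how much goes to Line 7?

Highest output per kWh first: Line 2 11 > Line 15 9 > Line 5 6 > Line 7 3.
Line 2: +19 to 19 (cap) — 34 left.
Line 15: +11 to 11 (cap) — 23 left.
Line 5 takes 18 to reach its cap of 18 — 5 left.
Only 5 left; Line 7 takes them to reach 5.

5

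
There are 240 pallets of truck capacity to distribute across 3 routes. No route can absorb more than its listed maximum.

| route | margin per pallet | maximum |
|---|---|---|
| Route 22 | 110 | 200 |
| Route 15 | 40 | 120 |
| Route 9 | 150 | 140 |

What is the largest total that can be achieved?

Highest margin per pallet first: Route 9 150 > Route 22 110 > Route 15 40.
Route 9 takes 140 to reach its cap of 140 — 100 left.
Only 100 left; Route 22 takes them to reach 100.
Total = 110×100 + 150×140 = 32000.

32000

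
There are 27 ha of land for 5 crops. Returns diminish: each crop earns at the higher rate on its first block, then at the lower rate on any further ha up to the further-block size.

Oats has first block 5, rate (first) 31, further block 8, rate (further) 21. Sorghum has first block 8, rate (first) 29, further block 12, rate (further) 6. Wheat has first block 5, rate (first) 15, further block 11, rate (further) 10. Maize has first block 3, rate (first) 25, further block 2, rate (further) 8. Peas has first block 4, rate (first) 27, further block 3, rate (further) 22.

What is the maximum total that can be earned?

Treat each block as its own option and order by rate: Oats/tier1 31 > Sorghum/tier1 29 > Peas/tier1 27 > Maize/tier1 25 > Peas/tier2 22 > Oats/tier2 21 > Wheat/tier1 15 > Wheat/tier2 10 > Maize/tier2 8 > Sorghum/tier2 6.
Fill Oats tier1 block (5 at 31) — 22 left.
Sorghum tier1 at 29: fill all 8 — 14 left.
Fill Peas tier1 block (4 at 27) — 10 left.
Fill Maize tier1 block (3 at 25) — 7 left.
Peas tier2 at 22: fill all 3 — 4 left.
Oats/tier2: +4 of 8 at 21; pool empty.
Total = 31×5 + 29×8 + 27×4 + 25×3 + 22×3 + 21×4 = 720.

720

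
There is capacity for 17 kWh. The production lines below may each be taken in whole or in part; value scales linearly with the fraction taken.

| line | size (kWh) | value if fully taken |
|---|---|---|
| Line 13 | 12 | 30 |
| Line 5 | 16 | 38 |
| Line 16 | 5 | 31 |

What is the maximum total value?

61

Rank by value-to-size ratio: Line 16 31/5≈6.2, Line 13 30/12≈2.5, Line 5 38/16≈2.38.
Line 16: take in full, 5 kWh for value 31 → 12 left.
Line 13: take in full, 12 kWh for value 30 → 0 left.
Total value = 61.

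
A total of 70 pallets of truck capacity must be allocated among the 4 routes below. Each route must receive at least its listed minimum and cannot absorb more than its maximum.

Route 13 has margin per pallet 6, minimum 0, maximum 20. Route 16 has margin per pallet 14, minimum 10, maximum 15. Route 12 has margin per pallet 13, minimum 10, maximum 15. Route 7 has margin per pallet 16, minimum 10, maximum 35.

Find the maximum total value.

Meeting every minimum uses 0+10+10+10 = 30 pallets, leaving 40.
Highest margin per pallet first: Route 7 16 > Route 16 14 > Route 12 13 > Route 13 6.
Give Route 7 25 more to hit its cap of 35 → 15 left.
Route 16: +5 to 15 (cap) → 10 left.
Route 12 takes 5 more to reach its cap of 15 → 5 left.
Only 5 left; Route 13 takes them to reach 5.
Total = 6×5 + 14×15 + 13×15 + 16×35 = 995.

995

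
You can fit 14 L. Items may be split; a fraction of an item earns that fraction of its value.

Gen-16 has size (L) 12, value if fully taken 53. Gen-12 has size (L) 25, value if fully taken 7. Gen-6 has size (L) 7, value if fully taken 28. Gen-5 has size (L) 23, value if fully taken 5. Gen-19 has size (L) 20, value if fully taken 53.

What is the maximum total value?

61

Sort by value density: Gen-16 53/12≈4.42, Gen-6 28/7≈4, Gen-19 53/20≈2.65, Gen-12 7/25≈0.28, Gen-5 5/23≈0.217.
Gen-16: take in full, 12 L for value 53 — 2 left.
Fill the last 2 L with part of Gen-6: 2/7 of it earns 8.
Total value = 61.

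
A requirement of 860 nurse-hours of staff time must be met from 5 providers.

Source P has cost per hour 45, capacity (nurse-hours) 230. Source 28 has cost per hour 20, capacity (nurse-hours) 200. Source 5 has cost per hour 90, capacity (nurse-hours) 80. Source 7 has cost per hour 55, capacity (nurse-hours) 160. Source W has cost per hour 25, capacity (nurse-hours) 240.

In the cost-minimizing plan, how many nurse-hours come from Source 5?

Fill from the cheapest provider first.
Source 28 at 20: take all 200 nurse-hours — 660 still needed.
Source W at 25: take all 240 nurse-hours — 420 still needed.
Source P (45): use full 230 — 190 nurse-hours to go.
Take 160 from Source 7 at 55 — need 30 more.
Take 30 from Source 5 at 90 to finish.

30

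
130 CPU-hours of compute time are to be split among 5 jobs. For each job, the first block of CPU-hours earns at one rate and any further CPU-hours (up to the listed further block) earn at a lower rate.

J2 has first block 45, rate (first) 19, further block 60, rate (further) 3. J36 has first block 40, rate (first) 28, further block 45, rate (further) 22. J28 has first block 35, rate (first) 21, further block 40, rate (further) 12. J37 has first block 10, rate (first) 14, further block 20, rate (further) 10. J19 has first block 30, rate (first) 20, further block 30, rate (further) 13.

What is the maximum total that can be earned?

3045

Order all 10 blocks by rate: J36/T1 28 > J36/T2 22 > J28/T1 21 > J19/T1 20 > J2/T1 19 > J37/T1 14 > J19/T2 13 > J28/T2 12 > J37/T2 10 > J2/T2 3.
J36 T1 at 28: fill all 40 ; 90 left.
J36 T2 at 22: fill all 45 ; 45 left.
J28 T1 at 21: fill all 35 ; 10 left.
J19 T1 at 20: only 10 left, fill 10.
Total = 28×40 + 22×45 + 21×35 + 20×10 = 3045.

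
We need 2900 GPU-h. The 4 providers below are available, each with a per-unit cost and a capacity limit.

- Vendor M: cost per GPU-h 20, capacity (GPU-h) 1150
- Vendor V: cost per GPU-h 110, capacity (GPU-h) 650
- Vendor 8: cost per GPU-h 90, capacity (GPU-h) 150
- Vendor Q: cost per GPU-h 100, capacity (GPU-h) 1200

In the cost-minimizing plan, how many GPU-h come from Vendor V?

400

Cheapest first:
Vendor M at 20: take all 1150 GPU-h — 1750 still needed.
Vendor 8 (90): use full 150 — 1600 GPU-h to go.
Vendor Q at 100: take all 1200 GPU-h — 400 still needed.
Vendor V at 110: take 400 of its 650 — requirement met.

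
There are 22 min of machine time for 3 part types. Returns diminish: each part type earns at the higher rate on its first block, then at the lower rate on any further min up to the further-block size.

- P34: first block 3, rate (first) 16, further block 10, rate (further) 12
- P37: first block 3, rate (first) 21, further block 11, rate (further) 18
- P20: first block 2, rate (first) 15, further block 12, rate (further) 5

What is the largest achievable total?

375

Order all 6 blocks by rate: P37/first 21 > P37/second 18 > P34/first 16 > P20/first 15 > P34/second 12 > P20/second 5.
P37/first (21): +3 ; 19 left.
P37 second at 18: fill all 11 ; 8 left.
P34/first (16): +3 ; 5 left.
Fill P20 first block (2 at 15) ; 3 left.
P34/second: +3 of 10 at 12; pool empty.
Total = 21×3 + 18×11 + 16×3 + 15×2 + 12×3 = 375.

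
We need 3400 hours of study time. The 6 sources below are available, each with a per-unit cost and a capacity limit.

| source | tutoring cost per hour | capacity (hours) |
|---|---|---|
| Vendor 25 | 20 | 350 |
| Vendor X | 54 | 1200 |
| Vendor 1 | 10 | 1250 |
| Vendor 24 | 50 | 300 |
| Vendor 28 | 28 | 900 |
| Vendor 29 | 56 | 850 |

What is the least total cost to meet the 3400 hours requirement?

92100

Fill from the cheapest source first.
Vendor 1 (10): use full 1250 → 2150 hours to go.
Vendor 25 (20): use full 350 → 1800 hours to go.
Take 900 from Vendor 28 at 28 → need 900 more.
Vendor 24 at 50: take all 300 hours → 600 still needed.
Vendor X at 54: take 600 of its 1200 → requirement met.
Vendor 29: unused.
Cost = 1250×10 + 350×20 + 900×28 + 300×50 + 600×54 = 92100.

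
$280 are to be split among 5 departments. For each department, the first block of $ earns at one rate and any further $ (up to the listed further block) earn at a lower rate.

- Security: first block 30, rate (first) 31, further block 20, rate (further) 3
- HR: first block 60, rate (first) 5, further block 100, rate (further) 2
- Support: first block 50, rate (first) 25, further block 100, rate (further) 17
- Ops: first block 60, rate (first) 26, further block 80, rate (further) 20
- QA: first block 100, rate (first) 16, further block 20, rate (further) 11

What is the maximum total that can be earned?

Order all 10 blocks by rate: Security/tier1 31 > Ops/tier1 26 > Support/tier1 25 > Ops/tier2 20 > Support/tier2 17 > QA/tier1 16 > QA/tier2 11 > HR/tier1 5 > Security/tier2 3 > HR/tier2 2.
Fill Security tier1 block (30 at 31) → 250 left.
Fill Ops tier1 block (60 at 26) → 190 left.
Fill Support tier1 block (50 at 25) → 140 left.
Fill Ops tier2 block (80 at 20) → 60 left.
Support tier2 at 17: only 60 left, fill 60.
Total = 31×30 + 26×60 + 25×50 + 20×80 + 17×60 = 6360.

6360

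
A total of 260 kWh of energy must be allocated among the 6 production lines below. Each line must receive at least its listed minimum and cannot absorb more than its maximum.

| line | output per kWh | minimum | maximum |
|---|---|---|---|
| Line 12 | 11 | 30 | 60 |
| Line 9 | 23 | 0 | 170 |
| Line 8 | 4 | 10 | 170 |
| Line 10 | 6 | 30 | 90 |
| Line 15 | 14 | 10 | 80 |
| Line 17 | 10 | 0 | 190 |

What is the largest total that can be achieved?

4740

Meeting every minimum uses 30+0+10+30+10+0 = 80 kWh, leaving 180.
Rank by output per kWh: Line 9 23 > Line 15 14 > Line 12 11 > Line 17 10 > Line 10 6 > Line 8 4.
Line 9: +170 to 170 (cap) → 10 left.
Line 15 has room for 70 more but only 10 remain, so it gets 20.
Total = 11×30 + 23×170 + 4×10 + 6×30 + 14×20 = 4740.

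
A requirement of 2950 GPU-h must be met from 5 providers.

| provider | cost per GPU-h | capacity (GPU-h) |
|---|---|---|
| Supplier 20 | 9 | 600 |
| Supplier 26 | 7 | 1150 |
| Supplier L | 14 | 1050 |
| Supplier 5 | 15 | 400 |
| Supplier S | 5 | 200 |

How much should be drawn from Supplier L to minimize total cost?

Fill from the cheapest provider first.
Supplier S at 5: take all 200 GPU-h — 2750 still needed.
Supplier 26 (7): use full 1150 — 1600 GPU-h to go.
Supplier 20 (9): use full 600 — 1000 GPU-h to go.
Supplier L (14): take the remaining 1000 — done.
Supplier 5: unused.

1000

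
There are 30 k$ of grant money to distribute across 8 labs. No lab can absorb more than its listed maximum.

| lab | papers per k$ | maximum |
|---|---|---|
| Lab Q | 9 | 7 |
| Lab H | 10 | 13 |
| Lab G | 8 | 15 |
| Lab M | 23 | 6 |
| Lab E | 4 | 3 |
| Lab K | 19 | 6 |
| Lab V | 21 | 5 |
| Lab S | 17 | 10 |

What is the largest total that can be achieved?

557

Highest papers per k$ first: Lab M 23 > Lab V 21 > Lab K 19 > Lab S 17 > Lab H 10 > Lab Q 9 > Lab G 8 > Lab E 4.
Lab M takes 6 to reach its cap of 6 → 24 left.
Lab V: +5 to 5 (cap) → 19 left.
Give Lab K 6 to hit its cap of 6 → 13 left.
Give Lab S 10 to hit its cap of 10 → 3 left.
Only 3 left; Lab H takes them to reach 3.
Total = 10×3 + 23×6 + 19×6 + 21×5 + 17×10 = 557.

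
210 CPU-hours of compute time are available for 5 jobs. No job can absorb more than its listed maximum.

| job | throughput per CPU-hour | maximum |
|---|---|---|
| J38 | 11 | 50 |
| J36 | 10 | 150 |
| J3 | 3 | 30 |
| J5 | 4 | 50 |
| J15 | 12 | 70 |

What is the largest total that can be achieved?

Highest throughput per CPU-hour first: J15 12 > J38 11 > J36 10 > J5 4 > J3 3.
J15: +70 to 70 (cap) → 140 left.
J38: +50 to 50 (cap) → 90 left.
J36: +90 (room for 150) → 90. Pool exhausted.
Total = 11×50 + 10×90 + 12×70 = 2290.

2290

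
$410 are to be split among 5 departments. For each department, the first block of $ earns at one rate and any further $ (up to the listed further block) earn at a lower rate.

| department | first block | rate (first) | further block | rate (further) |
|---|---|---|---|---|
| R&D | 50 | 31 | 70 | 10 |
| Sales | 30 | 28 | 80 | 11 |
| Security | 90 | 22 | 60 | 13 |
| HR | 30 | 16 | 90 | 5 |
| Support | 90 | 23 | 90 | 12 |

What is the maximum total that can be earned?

8420

Order all 10 blocks by rate: R&D/tier1 31 > Sales/tier1 28 > Support/tier1 23 > Security/tier1 22 > HR/tier1 16 > Security/tier2 13 > Support/tier2 12 > Sales/tier2 11 > R&D/tier2 10 > HR/tier2 5.
Fill R&D tier1 block (50 at 31) → 360 left.
Sales tier1 at 28: fill all 30 → 330 left.
Support tier1 at 23: fill all 90 → 240 left.
Security tier1 at 22: fill all 90 → 150 left.
Fill HR tier1 block (30 at 16) → 120 left.
Security tier2 at 13: fill all 60 → 60 left.
Support/tier2: +60 of 90 at 12; pool empty.
Total = 31×50 + 28×30 + 23×90 + 22×90 + 16×30 + 13×60 + 12×60 = 8420.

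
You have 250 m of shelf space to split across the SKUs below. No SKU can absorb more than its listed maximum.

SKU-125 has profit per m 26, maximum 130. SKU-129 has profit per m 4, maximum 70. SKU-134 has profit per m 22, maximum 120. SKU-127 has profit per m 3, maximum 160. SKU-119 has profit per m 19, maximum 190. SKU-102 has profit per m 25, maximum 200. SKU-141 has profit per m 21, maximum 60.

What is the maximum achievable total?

Order the SKUs by profit per m: SKU-125 26 > SKU-102 25 > SKU-134 22 > SKU-141 21 > SKU-119 19 > SKU-129 4 > SKU-127 3.
SKU-125: +130 to 130 (cap) → 120 left.
SKU-102 has room for 200 but only 120 remain, so it gets 120.
Total = 26×130 + 25×120 = 6380.

6380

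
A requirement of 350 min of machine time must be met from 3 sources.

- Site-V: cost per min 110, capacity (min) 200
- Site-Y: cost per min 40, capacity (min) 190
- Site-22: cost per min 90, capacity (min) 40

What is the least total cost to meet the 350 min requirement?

Use sources in increasing cost order.
Take 190 from Site-Y at 40 ; need 160 more.
Take 40 from Site-22 at 90 ; need 120 more.
Take 120 from Site-V at 110 to finish.
Cost = 190×40 + 40×90 + 120×110 = 24400.

24400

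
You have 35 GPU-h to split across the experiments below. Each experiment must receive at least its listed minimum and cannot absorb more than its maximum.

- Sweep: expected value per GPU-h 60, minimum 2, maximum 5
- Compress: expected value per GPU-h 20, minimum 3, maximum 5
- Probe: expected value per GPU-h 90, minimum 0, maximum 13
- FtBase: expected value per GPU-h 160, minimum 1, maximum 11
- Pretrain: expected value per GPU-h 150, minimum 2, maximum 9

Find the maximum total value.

Meeting every minimum uses 2+3+0+1+2 = 8 GPU-h, leaving 27.
Rank by expected value per GPU-h: FtBase 160 > Pretrain 150 > Probe 90 > Sweep 60 > Compress 20.
FtBase takes 10 more to reach its cap of 11 ; 17 left.
Give Pretrain 7 more to hit its cap of 9 ; 10 left.
Probe has room for 13 more but only 10 remain, so it gets 10.
Total = 60×2 + 20×3 + 90×10 + 160×11 + 150×9 = 4190.

4190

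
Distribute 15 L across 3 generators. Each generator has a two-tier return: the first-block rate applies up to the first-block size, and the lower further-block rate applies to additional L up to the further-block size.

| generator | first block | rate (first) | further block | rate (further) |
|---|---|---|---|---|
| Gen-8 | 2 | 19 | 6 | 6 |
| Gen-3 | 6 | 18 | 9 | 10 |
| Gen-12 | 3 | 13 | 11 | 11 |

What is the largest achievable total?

Treat each block as its own option and order by rate: Gen-8/T1 19 > Gen-3/T1 18 > Gen-12/T1 13 > Gen-12/T2 11 > Gen-3/T2 10 > Gen-8/T2 6.
Gen-8 T1 at 19: fill all 2 — 13 left.
Gen-3 T1 at 18: fill all 6 — 7 left.
Gen-12 T1 at 13: fill all 3 — 4 left.
Gen-12 T2 at 11: only 4 left, fill 4.
Total = 19×2 + 18×6 + 13×3 + 11×4 = 229.

229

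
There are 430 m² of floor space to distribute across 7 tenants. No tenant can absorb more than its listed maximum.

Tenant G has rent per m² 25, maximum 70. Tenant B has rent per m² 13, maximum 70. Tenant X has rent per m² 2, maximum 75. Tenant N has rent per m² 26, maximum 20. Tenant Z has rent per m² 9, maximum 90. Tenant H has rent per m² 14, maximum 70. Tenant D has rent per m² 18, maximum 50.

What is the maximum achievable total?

5990

Order the tenants by rent per m²: Tenant N 26 > Tenant G 25 > Tenant D 18 > Tenant H 14 > Tenant B 13 > Tenant Z 9 > Tenant X 2.
Tenant N takes 20 to reach its cap of 20 ; 410 left.
Give Tenant G 70 to hit its cap of 70 ; 340 left.
Give Tenant D 50 to hit its cap of 50 ; 290 left.
Give Tenant H 70 to hit its cap of 70 ; 220 left.
Tenant B: +70 to 70 (cap) ; 150 left.
Give Tenant Z 90 to hit its cap of 90 ; 60 left.
Tenant X has room for 75 but only 60 remain, so it gets 60.
Total = 25×70 + 13×70 + 2×60 + 26×20 + 9×90 + 14×70 + 18×50 = 5990.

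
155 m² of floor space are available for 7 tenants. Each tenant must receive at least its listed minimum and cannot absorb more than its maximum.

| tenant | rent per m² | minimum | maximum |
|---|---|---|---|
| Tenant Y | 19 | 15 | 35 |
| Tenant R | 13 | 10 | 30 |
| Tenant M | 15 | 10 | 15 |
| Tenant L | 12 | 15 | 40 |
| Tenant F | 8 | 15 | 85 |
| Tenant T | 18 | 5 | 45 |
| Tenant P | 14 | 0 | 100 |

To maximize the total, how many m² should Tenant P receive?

20

Meeting every minimum uses 15+10+10+15+15+5+0 = 70 m², leaving 85.
Highest rent per m² first: Tenant Y 19 > Tenant T 18 > Tenant M 15 > Tenant P 14 > Tenant R 13 > Tenant L 12 > Tenant F 8.
Tenant Y: +20 to 35 (cap) — 65 left.
Tenant T takes 40 more to reach its cap of 45 — 25 left.
Tenant M takes 5 more to reach its cap of 15 — 20 left.
Tenant P: +20 (room for 100) → 20. Pool exhausted.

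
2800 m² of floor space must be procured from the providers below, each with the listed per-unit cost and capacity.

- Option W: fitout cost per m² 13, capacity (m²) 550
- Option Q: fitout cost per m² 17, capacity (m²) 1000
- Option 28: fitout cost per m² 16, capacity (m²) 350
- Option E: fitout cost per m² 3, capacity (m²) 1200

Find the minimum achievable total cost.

Fill from the cheapest provider first.
Option E at 3: take all 1200 m² — 1600 still needed.
Option W at 13: take all 550 m² — 1050 still needed.
Option 28 (16): use full 350 — 700 m² to go.
Option Q (17): take the remaining 700 — done.
Cost = 1200×3 + 550×13 + 350×16 + 700×17 = 28250.

28250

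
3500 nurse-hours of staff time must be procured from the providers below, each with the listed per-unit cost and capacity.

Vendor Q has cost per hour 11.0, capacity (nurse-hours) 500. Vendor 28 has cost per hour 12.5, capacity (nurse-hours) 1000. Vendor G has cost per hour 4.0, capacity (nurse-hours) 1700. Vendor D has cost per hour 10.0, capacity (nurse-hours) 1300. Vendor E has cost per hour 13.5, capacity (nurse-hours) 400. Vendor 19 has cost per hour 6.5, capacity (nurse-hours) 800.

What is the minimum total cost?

Cheapest first:
Vendor G at 4.0: take all 1700 nurse-hours — 1800 still needed.
Vendor 19 (6.5): use full 800 — 1000 nurse-hours to go.
Vendor D at 10.0: take 1000 of its 1300 — requirement met.
Vendor Q, Vendor 28, Vendor E: unused.
Cost = 1700×4.0 + 800×6.5 + 1000×10.0 = 22000.

22000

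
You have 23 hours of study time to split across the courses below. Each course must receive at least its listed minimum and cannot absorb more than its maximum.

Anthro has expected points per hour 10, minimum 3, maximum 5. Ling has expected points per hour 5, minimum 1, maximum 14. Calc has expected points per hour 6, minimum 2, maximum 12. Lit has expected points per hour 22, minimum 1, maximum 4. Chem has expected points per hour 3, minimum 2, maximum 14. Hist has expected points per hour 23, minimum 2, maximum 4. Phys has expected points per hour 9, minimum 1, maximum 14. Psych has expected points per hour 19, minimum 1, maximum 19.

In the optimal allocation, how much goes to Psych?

6

Meeting every minimum uses 3+1+2+1+2+2+1+1 = 13 hours, leaving 10.
Rank by expected points per hour: Hist 23 > Lit 22 > Psych 19 > Anthro 10 > Phys 9 > Calc 6 > Ling 5 > Chem 3.
Give Hist 2 more to hit its cap of 4 — 8 left.
Give Lit 3 more to hit its cap of 4 — 5 left.
Psych has room for 18 more but only 5 remain, so it gets 6.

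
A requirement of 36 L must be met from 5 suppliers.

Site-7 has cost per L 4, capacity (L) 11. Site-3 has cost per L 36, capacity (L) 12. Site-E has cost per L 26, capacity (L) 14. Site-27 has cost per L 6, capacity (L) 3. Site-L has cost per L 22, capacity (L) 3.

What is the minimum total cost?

672

Use suppliers in increasing cost order.
Take 11 from Site-7 at 4 ; need 25 more.
Take 3 from Site-27 at 6 ; need 22 more.
Site-L at 22: take all 3 L ; 19 still needed.
Site-E (26): use full 14 ; 5 L to go.
Take 5 from Site-3 at 36 to finish.
Cost = 11×4 + 3×6 + 3×22 + 14×26 + 5×36 = 672.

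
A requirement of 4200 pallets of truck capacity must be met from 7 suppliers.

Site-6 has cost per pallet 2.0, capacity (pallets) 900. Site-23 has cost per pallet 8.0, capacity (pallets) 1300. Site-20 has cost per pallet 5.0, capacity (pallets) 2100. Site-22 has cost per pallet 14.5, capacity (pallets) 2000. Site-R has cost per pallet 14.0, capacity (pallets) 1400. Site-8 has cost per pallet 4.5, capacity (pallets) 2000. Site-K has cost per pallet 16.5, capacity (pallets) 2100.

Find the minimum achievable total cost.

17300

Fill from the cheapest supplier first.
Site-6 (2.0): use full 900 — 3300 pallets to go.
Take 2000 from Site-8 at 4.5 — need 1300 more.
Site-20 at 5.0: take 1300 of its 2100 — requirement met.
Site-23, Site-R, Site-22, Site-K: unused.
Cost = 900×2.0 + 2000×4.5 + 1300×5.0 = 17300.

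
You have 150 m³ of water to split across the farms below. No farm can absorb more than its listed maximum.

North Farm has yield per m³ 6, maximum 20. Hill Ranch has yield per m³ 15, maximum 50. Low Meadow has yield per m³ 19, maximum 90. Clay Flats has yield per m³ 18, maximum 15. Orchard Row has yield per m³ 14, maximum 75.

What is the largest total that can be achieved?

2655

Highest yield per m³ first: Low Meadow 19 > Clay Flats 18 > Hill Ranch 15 > Orchard Row 14 > North Farm 6.
Low Meadow: +90 to 90 (cap) — 60 left.
Clay Flats takes 15 to reach its cap of 15 — 45 left.
Hill Ranch: +45 (room for 50) → 45. Pool exhausted.
Total = 15×45 + 19×90 + 18×15 = 2655.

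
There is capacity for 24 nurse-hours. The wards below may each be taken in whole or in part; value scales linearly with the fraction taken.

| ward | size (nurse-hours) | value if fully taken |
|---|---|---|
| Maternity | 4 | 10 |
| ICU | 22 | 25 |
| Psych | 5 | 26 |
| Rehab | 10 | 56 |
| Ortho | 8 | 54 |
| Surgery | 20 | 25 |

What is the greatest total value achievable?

Sort by value density: Ortho 54/8≈6.75, Rehab 56/10≈5.6, Psych 26/5≈5.2, Maternity 10/4≈2.5, Surgery 25/20≈1.25, ICU 25/22≈1.14.
All 8 nurse-hours of Ortho fit (value 54) → 16 remain.
All 10 nurse-hours of Rehab fit (value 56) → 6 remain.
All 5 nurse-hours of Psych fit (value 26) → 1 remain.
1 nurse-hours left: a 1/4 share of Maternity gives 10×1/4 = 2.5.
Total value = 138.5.

138.5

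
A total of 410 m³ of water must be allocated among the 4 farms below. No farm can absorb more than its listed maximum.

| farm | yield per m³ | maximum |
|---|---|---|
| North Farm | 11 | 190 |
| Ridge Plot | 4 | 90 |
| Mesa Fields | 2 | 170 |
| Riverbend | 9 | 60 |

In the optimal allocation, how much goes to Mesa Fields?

70

Order the farms by yield per m³: North Farm 11 > Riverbend 9 > Ridge Plot 4 > Mesa Fields 2.
Give North Farm 190 to hit its cap of 190 → 220 left.
Riverbend takes 60 to reach its cap of 60 → 160 left.
Ridge Plot: +90 to 90 (cap) → 70 left.
Only 70 left; Mesa Fields takes them to reach 70.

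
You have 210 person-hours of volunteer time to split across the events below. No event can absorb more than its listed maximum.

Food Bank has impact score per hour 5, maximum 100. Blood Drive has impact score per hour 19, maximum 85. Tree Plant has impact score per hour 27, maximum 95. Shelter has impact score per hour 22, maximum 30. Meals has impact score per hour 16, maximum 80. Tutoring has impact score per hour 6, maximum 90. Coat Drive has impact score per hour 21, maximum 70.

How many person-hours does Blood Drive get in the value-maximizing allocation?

Highest impact score per hour first: Tree Plant 27 > Shelter 22 > Coat Drive 21 > Blood Drive 19 > Meals 16 > Tutoring 6 > Food Bank 5.
Tree Plant takes 95 to reach its cap of 95 ; 115 left.
Give Shelter 30 to hit its cap of 30 ; 85 left.
Coat Drive: +70 to 70 (cap) ; 15 left.
Blood Drive has room for 85 but only 15 remain, so it gets 15.

15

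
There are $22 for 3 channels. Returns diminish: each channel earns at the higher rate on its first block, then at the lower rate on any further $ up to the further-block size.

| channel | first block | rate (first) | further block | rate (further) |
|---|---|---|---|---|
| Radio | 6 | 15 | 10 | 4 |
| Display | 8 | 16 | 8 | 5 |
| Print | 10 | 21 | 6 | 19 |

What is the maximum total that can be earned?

Order all 6 blocks by rate: Print/T1 21 > Print/T2 19 > Display/T1 16 > Radio/T1 15 > Display/T2 5 > Radio/T2 4.
Print T1 at 21: fill all 10 → 12 left.
Fill Print T2 block (6 at 19) → 6 left.
Display/T1: +6 of 8 at 16; pool empty.
Total = 21×10 + 19×6 + 16×6 = 420.

420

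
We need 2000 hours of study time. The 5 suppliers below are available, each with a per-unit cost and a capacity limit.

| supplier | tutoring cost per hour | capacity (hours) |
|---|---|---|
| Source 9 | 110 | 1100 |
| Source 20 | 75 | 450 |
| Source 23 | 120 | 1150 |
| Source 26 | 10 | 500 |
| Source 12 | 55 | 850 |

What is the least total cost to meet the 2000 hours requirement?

107500

Fill from the cheapest supplier first.
Source 26 (10): use full 500 ; 1500 hours to go.
Source 12 at 55: take all 850 hours ; 650 still needed.
Source 20 (75): use full 450 ; 200 hours to go.
Source 9 at 110: take 200 of its 1100 ; requirement met.
Source 23: unused.
Cost = 500×10 + 850×55 + 450×75 + 200×110 = 107500.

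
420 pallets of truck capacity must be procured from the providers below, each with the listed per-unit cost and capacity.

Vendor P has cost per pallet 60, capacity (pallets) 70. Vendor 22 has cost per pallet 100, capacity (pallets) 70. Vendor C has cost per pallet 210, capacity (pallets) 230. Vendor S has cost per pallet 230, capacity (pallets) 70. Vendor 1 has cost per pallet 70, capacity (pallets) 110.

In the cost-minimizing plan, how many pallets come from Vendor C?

170

Use providers in increasing cost order.
Vendor P (60): use full 70 → 350 pallets to go.
Vendor 1 at 70: take all 110 pallets → 240 still needed.
Take 70 from Vendor 22 at 100 → need 170 more.
Take 170 from Vendor C at 210 to finish.
Vendor S: unused.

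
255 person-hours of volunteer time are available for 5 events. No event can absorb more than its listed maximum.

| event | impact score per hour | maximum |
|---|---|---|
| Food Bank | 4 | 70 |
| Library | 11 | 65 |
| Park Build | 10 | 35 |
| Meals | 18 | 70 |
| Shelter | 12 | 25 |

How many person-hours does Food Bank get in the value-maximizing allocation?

60

Highest impact score per hour first: Meals 18 > Shelter 12 > Library 11 > Park Build 10 > Food Bank 4.
Give Meals 70 to hit its cap of 70 → 185 left.
Shelter takes 25 to reach its cap of 25 → 160 left.
Library: +65 to 65 (cap) → 95 left.
Park Build takes 35 to reach its cap of 35 → 60 left.
Food Bank has room for 70 but only 60 remain, so it gets 60.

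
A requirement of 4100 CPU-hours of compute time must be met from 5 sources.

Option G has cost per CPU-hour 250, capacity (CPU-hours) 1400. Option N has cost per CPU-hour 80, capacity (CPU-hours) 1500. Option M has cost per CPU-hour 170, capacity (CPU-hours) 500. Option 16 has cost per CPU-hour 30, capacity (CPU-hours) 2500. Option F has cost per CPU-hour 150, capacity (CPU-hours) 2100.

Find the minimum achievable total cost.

Fill from the cheapest source first.
Take 2500 from Option 16 at 30 ; need 1600 more.
Option N (80): use full 1500 ; 100 CPU-hours to go.
Option F at 150: take 100 of its 2100 ; requirement met.
Option M, Option G: unused.
Cost = 2500×30 + 1500×80 + 100×150 = 210000.

210000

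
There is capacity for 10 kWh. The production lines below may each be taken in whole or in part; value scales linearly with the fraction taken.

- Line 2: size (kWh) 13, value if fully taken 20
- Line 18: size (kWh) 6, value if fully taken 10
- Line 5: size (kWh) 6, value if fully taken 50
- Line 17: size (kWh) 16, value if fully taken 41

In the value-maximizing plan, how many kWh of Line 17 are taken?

4

Best value per unit of size first: Line 5 50/6≈8.33, Line 17 41/16≈2.56, Line 18 10/6≈1.67, Line 2 20/13≈1.54.
Line 5: take in full, 6 kWh for value 50 ; 4 left.
4 kWh left: a 4/16 share of Line 17 gives 41×4/16 = 10.25.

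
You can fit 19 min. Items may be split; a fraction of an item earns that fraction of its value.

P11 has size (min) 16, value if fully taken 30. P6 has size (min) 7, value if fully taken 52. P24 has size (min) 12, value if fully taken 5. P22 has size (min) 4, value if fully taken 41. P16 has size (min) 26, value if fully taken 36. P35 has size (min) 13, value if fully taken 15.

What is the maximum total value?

108

Best value per unit of size first: P22 41/4≈10.2, P6 52/7≈7.43, P11 30/16≈1.88, P16 36/26≈1.38, P35 15/13≈1.15, P24 5/12≈0.417.
P22: take in full, 4 min for value 41 → 15 left.
Take all of P6 (7 min, value 52) → 8 min left.
Only 8 min remain; take 8/16 of P11 for value 30×8/16 = 15.
Total value = 108.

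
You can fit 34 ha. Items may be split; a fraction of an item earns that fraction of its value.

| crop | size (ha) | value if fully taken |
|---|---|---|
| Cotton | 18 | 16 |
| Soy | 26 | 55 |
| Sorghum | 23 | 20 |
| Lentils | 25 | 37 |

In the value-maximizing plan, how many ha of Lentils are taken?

Best value per unit of size first: Soy 55/26≈2.12, Lentils 37/25≈1.48, Cotton 16/18≈0.889, Sorghum 20/23≈0.87.
Take all of Soy (26 ha, value 55) ; 8 ha left.
Only 8 ha remain; take 8/25 of Lentils for value 37×8/25 = 11.84.

8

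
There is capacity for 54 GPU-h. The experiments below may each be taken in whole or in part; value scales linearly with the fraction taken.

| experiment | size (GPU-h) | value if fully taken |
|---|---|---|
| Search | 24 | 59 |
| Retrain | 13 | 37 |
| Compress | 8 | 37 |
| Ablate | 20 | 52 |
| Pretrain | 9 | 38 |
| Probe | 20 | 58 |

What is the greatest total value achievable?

Rank by value-to-size ratio: Compress 37/8≈4.62, Pretrain 38/9≈4.22, Probe 58/20≈2.9, Retrain 37/13≈2.85, Ablate 52/20≈2.6, Search 59/24≈2.46.
All 8 GPU-h of Compress fit (value 37) → 46 remain.
Take all of Pretrain (9 GPU-h, value 38) → 37 GPU-h left.
Probe: take in full, 20 GPU-h for value 58 → 17 left.
Take all of Retrain (13 GPU-h, value 37) → 4 GPU-h left.
Fill the last 4 GPU-h with part of Ablate: 4/20 of it earns 10.4.
Total value = 180.4.

180.4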